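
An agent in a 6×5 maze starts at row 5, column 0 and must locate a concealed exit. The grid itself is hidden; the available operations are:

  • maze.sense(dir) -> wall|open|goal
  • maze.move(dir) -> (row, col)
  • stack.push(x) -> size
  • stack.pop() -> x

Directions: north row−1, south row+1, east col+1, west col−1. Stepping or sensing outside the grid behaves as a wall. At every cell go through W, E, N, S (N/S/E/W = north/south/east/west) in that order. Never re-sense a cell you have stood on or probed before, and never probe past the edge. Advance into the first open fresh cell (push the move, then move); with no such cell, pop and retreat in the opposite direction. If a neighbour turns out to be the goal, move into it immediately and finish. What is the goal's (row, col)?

> maze.sense dir=east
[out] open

> stack.push x=east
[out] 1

> maze.move dir=east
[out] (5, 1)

> maze.sense dir=east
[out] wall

> maze.sense dir=north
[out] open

> stack.push x=north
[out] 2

> maze.move dir=north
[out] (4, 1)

> maze.sense dir=west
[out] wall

> maze.sense dir=east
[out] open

> stack.push x=east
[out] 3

> maze.move dir=east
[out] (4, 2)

> maze.sense dir=east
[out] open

> stack.push x=east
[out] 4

> maze.move dir=east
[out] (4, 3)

> maze.sense dir=east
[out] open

> stack.push x=east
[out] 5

> maze.move dir=east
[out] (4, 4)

> maze.sense dir=north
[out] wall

> maze.sense dir=south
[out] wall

> stack.pop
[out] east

> maze.move dir=west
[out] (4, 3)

> maze.sense dir=north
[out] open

> stack.push x=north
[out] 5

> maze.move dir=north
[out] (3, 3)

> maze.sense dir=west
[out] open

> stack.push x=west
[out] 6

> maze.move dir=west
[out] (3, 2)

> maze.sense dir=west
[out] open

> stack.push x=west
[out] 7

> maze.move dir=west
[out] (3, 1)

> maze.sense dir=west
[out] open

> stack.push x=west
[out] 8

> maze.move dir=west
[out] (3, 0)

> maze.sense dir=north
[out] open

> stack.push x=north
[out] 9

> maze.move dir=north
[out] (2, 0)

> maze.sense dir=east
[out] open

> stack.push x=east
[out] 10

> maze.move dir=east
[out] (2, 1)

> maze.sense dir=east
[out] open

> stack.push x=east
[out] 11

> maze.move dir=east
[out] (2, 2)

> maze.sense dir=east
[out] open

> stack.push x=east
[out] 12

> maze.move dir=east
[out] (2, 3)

> maze.sense dir=east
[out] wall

> maze.sense dir=north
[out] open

> stack.push x=north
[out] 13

> maze.move dir=north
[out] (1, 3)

> maze.sense dir=west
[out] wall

> maze.sense dir=east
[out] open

> stack.push x=east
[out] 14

> maze.move dir=east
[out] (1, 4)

> maze.sense dir=north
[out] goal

> maze.move dir=north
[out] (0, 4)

Answer: (0, 4)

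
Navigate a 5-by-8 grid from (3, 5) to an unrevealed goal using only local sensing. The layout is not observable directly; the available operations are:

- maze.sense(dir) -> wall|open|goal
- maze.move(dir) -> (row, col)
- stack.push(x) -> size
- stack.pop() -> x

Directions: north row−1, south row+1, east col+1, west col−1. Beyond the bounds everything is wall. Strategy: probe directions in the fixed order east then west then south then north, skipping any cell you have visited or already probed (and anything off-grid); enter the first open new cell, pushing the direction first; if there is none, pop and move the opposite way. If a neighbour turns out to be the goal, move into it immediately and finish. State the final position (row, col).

==> sense(dir→east)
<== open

==> push(x→east)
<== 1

==> move(dir→east)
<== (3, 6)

==> sense(dir→east)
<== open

==> push(x→east)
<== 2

==> move(dir→east)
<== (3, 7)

==> sense(dir→south)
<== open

==> push(x→south)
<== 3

==> move(dir→south)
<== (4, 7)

==> sense(dir→west)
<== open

==> push(x→west)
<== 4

==> move(dir→west)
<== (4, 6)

==> sense(dir→west)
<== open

==> push(x→west)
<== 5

==> move(dir→west)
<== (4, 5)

==> sense(dir→west)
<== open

==> push(x→west)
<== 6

==> move(dir→west)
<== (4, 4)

==> sense(dir→west)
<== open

==> push(x→west)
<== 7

==> move(dir→west)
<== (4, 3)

==> sense(dir→west)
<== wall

==> sense(dir→north)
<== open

==> push(x→north)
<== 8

==> move(dir→north)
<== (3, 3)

==> sense(dir→east)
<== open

==> push(x→east)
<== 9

==> move(dir→east)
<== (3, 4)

==> sense(dir→north)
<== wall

==> pop()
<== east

==> move(dir→west)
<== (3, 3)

==> sense(dir→west)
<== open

==> push(x→west)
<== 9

==> move(dir→west)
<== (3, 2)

==> sense(dir→west)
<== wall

==> sense(dir→north)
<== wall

==> pop()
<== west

==> move(dir→east)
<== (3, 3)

==> sense(dir→north)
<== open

==> push(x→north)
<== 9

==> move(dir→north)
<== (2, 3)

==> sense(dir→north)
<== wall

==> pop()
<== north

==> move(dir→south)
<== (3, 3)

==> pop()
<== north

==> move(dir→south)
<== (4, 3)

==> pop()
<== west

==> move(dir→east)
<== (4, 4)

==> pop()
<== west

==> move(dir→east)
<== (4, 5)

==> pop()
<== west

==> move(dir→east)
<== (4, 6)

==> pop()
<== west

==> move(dir→east)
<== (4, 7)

==> pop()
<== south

==> move(dir→north)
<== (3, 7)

==> sense(dir→north)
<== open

==> push(x→north)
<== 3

==> move(dir→north)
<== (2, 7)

==> sense(dir→west)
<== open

==> push(x→west)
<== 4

==> move(dir→west)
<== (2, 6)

==> sense(dir→west)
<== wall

==> sense(dir→north)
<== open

==> push(x→north)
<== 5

==> move(dir→north)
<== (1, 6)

==> sense(dir→east)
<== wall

==> sense(dir→west)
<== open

==> push(x→west)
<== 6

==> move(dir→west)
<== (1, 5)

==> sense(dir→west)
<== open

==> push(x→west)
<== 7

==> move(dir→west)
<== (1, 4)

==> sense(dir→north)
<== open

==> push(x→north)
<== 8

==> move(dir→north)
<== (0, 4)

==> sense(dir→east)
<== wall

==> sense(dir→west)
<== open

==> push(x→west)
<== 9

==> move(dir→west)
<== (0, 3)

==> sense(dir→west)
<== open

==> push(x→west)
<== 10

==> move(dir→west)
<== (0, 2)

==> sense(dir→west)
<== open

==> push(x→west)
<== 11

==> move(dir→west)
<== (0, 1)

==> sense(dir→west)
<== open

==> push(x→west)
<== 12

==> move(dir→west)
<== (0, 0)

==> sense(dir→south)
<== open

==> push(x→south)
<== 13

==> move(dir→south)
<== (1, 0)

==> sense(dir→east)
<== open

==> push(x→east)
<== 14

==> move(dir→east)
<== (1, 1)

==> sense(dir→east)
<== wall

==> sense(dir→south)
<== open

==> push(x→south)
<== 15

==> move(dir→south)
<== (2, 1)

==> sense(dir→west)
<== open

==> push(x→west)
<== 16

==> move(dir→west)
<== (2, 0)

==> sense(dir→south)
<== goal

==> move(dir→south)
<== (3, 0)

Answer: (3, 0)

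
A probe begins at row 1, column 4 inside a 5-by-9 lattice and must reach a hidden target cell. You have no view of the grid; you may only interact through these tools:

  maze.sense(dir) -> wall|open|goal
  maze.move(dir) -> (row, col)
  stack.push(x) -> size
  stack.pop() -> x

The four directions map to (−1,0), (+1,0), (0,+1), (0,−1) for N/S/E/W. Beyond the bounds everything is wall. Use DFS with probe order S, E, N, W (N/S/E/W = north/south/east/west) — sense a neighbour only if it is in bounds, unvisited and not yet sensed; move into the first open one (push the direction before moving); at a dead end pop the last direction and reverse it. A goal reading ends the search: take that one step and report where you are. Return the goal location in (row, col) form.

Act: maze.sense[dir: south]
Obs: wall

Act: maze.sense[dir: east]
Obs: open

Act: stack.push[x: east]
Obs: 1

Act: maze.move[dir: east]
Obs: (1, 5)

Act: maze.sense[dir: south]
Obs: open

Act: stack.push[x: south]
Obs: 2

Act: maze.move[dir: south]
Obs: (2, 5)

Act: maze.sense[dir: south]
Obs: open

Act: stack.push[x: south]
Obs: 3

Act: maze.move[dir: south]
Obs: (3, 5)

Act: maze.sense[dir: south]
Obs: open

Act: stack.push[x: south]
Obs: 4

Act: maze.move[dir: south]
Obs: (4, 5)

Act: maze.sense[dir: east]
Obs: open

Act: stack.push[x: east]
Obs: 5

Act: maze.move[dir: east]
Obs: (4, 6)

Act: maze.sense[dir: east]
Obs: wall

Act: maze.sense[dir: north]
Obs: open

Act: stack.push[x: north]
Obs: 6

Act: maze.move[dir: north]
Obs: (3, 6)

Act: maze.sense[dir: east]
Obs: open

Act: stack.push[x: east]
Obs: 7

Act: maze.move[dir: east]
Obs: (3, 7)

Act: maze.sense[dir: east]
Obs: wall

Act: maze.sense[dir: north]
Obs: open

Act: stack.push[x: north]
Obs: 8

Act: maze.move[dir: north]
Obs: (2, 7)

Act: maze.sense[dir: east]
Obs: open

Act: stack.push[x: east]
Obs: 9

Act: maze.move[dir: east]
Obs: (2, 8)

Act: maze.sense[dir: north]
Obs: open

Act: stack.push[x: north]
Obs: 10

Act: maze.move[dir: north]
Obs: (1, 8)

Act: maze.sense[dir: north]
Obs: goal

Act: maze.move[dir: north]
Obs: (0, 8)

Answer: (0, 8)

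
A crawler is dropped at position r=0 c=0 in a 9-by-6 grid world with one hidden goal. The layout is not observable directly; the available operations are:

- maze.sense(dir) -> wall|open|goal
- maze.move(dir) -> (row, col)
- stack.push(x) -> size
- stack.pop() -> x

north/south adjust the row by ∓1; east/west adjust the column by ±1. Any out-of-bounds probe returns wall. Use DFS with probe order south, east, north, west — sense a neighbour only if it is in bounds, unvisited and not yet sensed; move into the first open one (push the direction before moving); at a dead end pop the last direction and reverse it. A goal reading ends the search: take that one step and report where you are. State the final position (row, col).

! 1. maze.sense(dir=south) : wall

! 2. maze.sense(dir=east) : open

! 3. stack.push(x=east) : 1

! 4. maze.move(dir=east) : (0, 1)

! 5. maze.sense(dir=south) : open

! 6. stack.push(x=south) : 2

! 7. maze.move(dir=south) : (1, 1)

! 8. maze.sense(dir=south) : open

! 9. stack.push(x=south) : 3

! 10. maze.move(dir=south) : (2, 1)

! 11. maze.sense(dir=south) : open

! 12. stack.push(x=south) : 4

! 13. maze.move(dir=south) : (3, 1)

! 14. maze.sense(dir=south) : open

! 15. stack.push(x=south) : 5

! 16. maze.move(dir=south) : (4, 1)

! 17. maze.sense(dir=south) : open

! 18. stack.push(x=south) : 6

! 19. maze.move(dir=south) : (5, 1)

! 20. maze.sense(dir=south) : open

! 21. stack.push(x=south) : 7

! 22. maze.move(dir=south) : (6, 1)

! 23. maze.sense(dir=south) : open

! 24. stack.push(x=south) : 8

! 25. maze.move(dir=south) : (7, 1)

! 26. maze.sense(dir=south) : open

! 27. stack.push(x=south) : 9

! 28. maze.move(dir=south) : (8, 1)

! 29. maze.sense(dir=east) : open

! 30. stack.push(x=east) : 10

! 31. maze.move(dir=east) : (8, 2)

! 32. maze.sense(dir=east) : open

! 33. stack.push(x=east) : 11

! 34. maze.move(dir=east) : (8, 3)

! 35. maze.sense(dir=east) : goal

! 36. maze.move(dir=east) : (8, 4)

Answer: (8, 4)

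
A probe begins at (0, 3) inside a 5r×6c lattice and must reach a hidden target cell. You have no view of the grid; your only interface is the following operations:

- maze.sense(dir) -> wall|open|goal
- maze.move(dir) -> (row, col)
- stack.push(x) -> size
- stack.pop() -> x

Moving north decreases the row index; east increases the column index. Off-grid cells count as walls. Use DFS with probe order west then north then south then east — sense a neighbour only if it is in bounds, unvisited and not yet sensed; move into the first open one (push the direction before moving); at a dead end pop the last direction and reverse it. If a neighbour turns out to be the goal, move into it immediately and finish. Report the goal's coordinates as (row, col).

→ maze.sense(dir=west)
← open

→ stack.push(x=west)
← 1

→ maze.move(dir=west)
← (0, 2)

→ maze.sense(dir=west)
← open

→ stack.push(x=west)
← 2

→ maze.move(dir=west)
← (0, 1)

→ maze.sense(dir=west)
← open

→ stack.push(x=west)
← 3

→ maze.move(dir=west)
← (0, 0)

→ maze.sense(dir=south)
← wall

→ stack.pop()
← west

→ maze.move(dir=east)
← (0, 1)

→ maze.sense(dir=south)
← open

→ stack.push(x=south)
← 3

→ maze.move(dir=south)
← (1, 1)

→ maze.sense(dir=south)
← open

→ stack.push(x=south)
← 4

→ maze.move(dir=south)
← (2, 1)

→ maze.sense(dir=west)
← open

→ stack.push(x=west)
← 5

→ maze.move(dir=west)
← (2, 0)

→ maze.sense(dir=south)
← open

→ stack.push(x=south)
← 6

→ maze.move(dir=south)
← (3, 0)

→ maze.sense(dir=south)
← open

→ stack.push(x=south)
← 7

→ maze.move(dir=south)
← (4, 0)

→ maze.sense(dir=east)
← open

→ stack.push(x=east)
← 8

→ maze.move(dir=east)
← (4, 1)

→ maze.sense(dir=north)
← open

→ stack.push(x=north)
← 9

→ maze.move(dir=north)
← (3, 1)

→ maze.sense(dir=east)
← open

→ stack.push(x=east)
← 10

→ maze.move(dir=east)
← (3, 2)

→ maze.sense(dir=north)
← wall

→ maze.sense(dir=south)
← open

→ stack.push(x=south)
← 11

→ maze.move(dir=south)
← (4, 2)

→ maze.sense(dir=east)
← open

→ stack.push(x=east)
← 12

→ maze.move(dir=east)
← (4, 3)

→ maze.sense(dir=north)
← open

→ stack.push(x=north)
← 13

→ maze.move(dir=north)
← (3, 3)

→ maze.sense(dir=north)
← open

→ stack.push(x=north)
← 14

→ maze.move(dir=north)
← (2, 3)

→ maze.sense(dir=north)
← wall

→ maze.sense(dir=east)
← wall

→ stack.pop()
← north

→ maze.move(dir=south)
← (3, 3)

→ maze.sense(dir=east)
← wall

→ stack.pop()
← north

→ maze.move(dir=south)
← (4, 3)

→ maze.sense(dir=east)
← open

→ stack.push(x=east)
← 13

→ maze.move(dir=east)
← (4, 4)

→ maze.sense(dir=east)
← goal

→ maze.move(dir=east)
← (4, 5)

Answer: (4, 5)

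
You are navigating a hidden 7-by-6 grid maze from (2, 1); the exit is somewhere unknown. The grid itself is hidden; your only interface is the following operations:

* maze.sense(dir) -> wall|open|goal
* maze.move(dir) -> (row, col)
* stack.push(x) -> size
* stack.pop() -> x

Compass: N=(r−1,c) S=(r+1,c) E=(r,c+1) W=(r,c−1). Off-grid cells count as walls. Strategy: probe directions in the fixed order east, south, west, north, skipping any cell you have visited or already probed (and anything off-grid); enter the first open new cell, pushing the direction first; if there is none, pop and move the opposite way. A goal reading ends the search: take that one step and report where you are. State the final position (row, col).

Act: sense[dir: east]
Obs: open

Act: push[x: east]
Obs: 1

Act: move[dir: east]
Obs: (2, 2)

Act: sense[dir: east]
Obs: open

Act: push[x: east]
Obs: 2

Act: move[dir: east]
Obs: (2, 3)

Act: sense[dir: east]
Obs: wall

Act: sense[dir: south]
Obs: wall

Act: sense[dir: north]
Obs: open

Act: push[x: north]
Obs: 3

Act: move[dir: north]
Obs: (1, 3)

Act: sense[dir: east]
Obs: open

Act: push[x: east]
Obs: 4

Act: move[dir: east]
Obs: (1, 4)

Act: sense[dir: east]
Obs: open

Act: push[x: east]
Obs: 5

Act: move[dir: east]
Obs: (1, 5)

Act: sense[dir: south]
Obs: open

Act: push[x: south]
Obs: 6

Act: move[dir: south]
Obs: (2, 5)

Act: sense[dir: south]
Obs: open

Act: push[x: south]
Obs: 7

Act: move[dir: south]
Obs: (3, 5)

Act: sense[dir: south]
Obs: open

Act: push[x: south]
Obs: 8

Act: move[dir: south]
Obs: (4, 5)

Act: sense[dir: south]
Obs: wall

Act: sense[dir: west]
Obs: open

Act: push[x: west]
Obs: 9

Act: move[dir: west]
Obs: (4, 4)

Act: sense[dir: south]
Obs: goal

Act: move[dir: south]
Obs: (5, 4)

Answer: (5, 4)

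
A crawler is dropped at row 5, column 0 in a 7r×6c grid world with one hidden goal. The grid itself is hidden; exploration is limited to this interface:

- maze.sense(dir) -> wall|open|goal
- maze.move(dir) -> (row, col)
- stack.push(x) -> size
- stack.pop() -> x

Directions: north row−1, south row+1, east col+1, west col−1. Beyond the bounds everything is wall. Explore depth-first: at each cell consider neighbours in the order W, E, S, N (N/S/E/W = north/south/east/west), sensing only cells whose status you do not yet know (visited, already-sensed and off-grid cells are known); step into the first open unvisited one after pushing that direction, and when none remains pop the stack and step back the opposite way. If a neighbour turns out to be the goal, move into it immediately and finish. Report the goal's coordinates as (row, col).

% maze.sense dir: east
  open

% stack.push x: east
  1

% maze.move dir: east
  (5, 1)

% maze.sense dir: east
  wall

% maze.sense dir: south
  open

% stack.push x: south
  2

% maze.move dir: south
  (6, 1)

% maze.sense dir: west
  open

% stack.push x: west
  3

% maze.move dir: west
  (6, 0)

% stack.pop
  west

% maze.move dir: east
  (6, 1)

% maze.sense dir: east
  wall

% stack.pop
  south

% maze.move dir: north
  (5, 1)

% maze.sense dir: north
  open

% stack.push x: north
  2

% maze.move dir: north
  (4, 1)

% maze.sense dir: west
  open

% stack.push x: west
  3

% maze.move dir: west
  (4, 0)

% maze.sense dir: north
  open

% stack.push x: north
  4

% maze.move dir: north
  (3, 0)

% maze.sense dir: east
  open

% stack.push x: east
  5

% maze.move dir: east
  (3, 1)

% maze.sense dir: east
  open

% stack.push x: east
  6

% maze.move dir: east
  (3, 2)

% maze.sense dir: east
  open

% stack.push x: east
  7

% maze.move dir: east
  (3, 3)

% maze.sense dir: east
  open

% stack.push x: east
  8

% maze.move dir: east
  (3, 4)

% maze.sense dir: east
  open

% stack.push x: east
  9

% maze.move dir: east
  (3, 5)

% maze.sense dir: south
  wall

% maze.sense dir: north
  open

% stack.push x: north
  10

% maze.move dir: north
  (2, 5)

% maze.sense dir: west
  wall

% maze.sense dir: north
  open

% stack.push x: north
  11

% maze.move dir: north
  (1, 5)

% maze.sense dir: west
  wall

% maze.sense dir: north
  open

% stack.push x: north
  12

% maze.move dir: north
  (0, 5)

% maze.sense dir: west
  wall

% stack.pop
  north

% maze.move dir: south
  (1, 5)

% stack.pop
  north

% maze.move dir: south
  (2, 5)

% stack.pop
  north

% maze.move dir: south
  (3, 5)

% stack.pop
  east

% maze.move dir: west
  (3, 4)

% maze.sense dir: south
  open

% stack.push x: south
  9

% maze.move dir: south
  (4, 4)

% maze.sense dir: west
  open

% stack.push x: west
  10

% maze.move dir: west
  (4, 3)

% maze.sense dir: west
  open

% stack.push x: west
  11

% maze.move dir: west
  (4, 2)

% stack.pop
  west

% maze.move dir: east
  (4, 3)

% maze.sense dir: south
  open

% stack.push x: south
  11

% maze.move dir: south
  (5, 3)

% maze.sense dir: east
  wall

% maze.sense dir: south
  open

% stack.push x: south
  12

% maze.move dir: south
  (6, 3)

% maze.sense dir: east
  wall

% stack.pop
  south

% maze.move dir: north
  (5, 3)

% stack.pop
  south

% maze.move dir: north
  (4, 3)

% stack.pop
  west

% maze.move dir: east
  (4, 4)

% stack.pop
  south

% maze.move dir: north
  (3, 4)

% stack.pop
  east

% maze.move dir: west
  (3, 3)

% maze.sense dir: north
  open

% stack.push x: north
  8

% maze.move dir: north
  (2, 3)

% maze.sense dir: west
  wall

% maze.sense dir: north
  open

% stack.push x: north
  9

% maze.move dir: north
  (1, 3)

% maze.sense dir: west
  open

% stack.push x: west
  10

% maze.move dir: west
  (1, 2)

% maze.sense dir: west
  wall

% maze.sense dir: north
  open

% stack.push x: north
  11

% maze.move dir: north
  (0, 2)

% maze.sense dir: west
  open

% stack.push x: west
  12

% maze.move dir: west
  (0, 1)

% maze.sense dir: west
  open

% stack.push x: west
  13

% maze.move dir: west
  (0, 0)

% maze.sense dir: south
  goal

% maze.move dir: south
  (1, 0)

Answer: (1, 0)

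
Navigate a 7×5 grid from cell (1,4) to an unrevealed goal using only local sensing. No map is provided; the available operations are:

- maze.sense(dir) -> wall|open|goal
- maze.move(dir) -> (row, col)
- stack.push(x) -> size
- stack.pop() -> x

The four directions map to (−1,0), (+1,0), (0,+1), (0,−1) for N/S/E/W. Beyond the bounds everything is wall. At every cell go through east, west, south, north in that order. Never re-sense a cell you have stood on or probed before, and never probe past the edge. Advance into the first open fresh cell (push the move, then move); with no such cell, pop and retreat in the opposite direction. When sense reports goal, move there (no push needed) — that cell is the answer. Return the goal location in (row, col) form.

-- maze.sense(west) : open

-- stack.push(west) : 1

-- maze.move(west) : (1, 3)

-- maze.sense(west) : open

-- stack.push(west) : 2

-- maze.move(west) : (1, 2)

-- maze.sense(west) : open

-- stack.push(west) : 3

-- maze.move(west) : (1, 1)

-- maze.sense(west) : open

-- stack.push(west) : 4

-- maze.move(west) : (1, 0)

-- maze.sense(south) : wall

-- maze.sense(north) : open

-- stack.push(north) : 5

-- maze.move(north) : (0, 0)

-- maze.sense(east) : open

-- stack.push(east) : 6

-- maze.move(east) : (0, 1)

-- maze.sense(east) : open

-- stack.push(east) : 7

-- maze.move(east) : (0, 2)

-- maze.sense(east) : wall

-- stack.pop() : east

-- maze.move(west) : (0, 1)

-- stack.pop() : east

-- maze.move(west) : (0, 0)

-- stack.pop() : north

-- maze.move(south) : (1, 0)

-- stack.pop() : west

-- maze.move(east) : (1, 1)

-- maze.sense(south) : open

-- stack.push(south) : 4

-- maze.move(south) : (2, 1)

-- maze.sense(east) : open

-- stack.push(east) : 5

-- maze.move(east) : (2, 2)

-- maze.sense(east) : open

-- stack.push(east) : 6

-- maze.move(east) : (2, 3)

-- maze.sense(east) : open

-- stack.push(east) : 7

-- maze.move(east) : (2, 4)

-- maze.sense(south) : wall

-- stack.pop() : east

-- maze.move(west) : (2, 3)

-- maze.sense(south) : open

-- stack.push(south) : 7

-- maze.move(south) : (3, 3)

-- maze.sense(west) : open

-- stack.push(west) : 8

-- maze.move(west) : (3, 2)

-- maze.sense(west) : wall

-- maze.sense(south) : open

-- stack.push(south) : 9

-- maze.move(south) : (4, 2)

-- maze.sense(east) : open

-- stack.push(east) : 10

-- maze.move(east) : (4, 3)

-- maze.sense(east) : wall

-- maze.sense(south) : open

-- stack.push(south) : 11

-- maze.move(south) : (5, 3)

-- maze.sense(east) : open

-- stack.push(east) : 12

-- maze.move(east) : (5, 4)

-- maze.sense(south) : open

-- stack.push(south) : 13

-- maze.move(south) : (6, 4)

-- maze.sense(west) : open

-- stack.push(west) : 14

-- maze.move(west) : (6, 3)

-- maze.sense(west) : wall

-- stack.pop() : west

-- maze.move(east) : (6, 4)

-- stack.pop() : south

-- maze.move(north) : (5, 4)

-- stack.pop() : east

-- maze.move(west) : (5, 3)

-- maze.sense(west) : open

-- stack.push(west) : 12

-- maze.move(west) : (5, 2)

-- maze.sense(west) : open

-- stack.push(west) : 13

-- maze.move(west) : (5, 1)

-- maze.sense(west) : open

-- stack.push(west) : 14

-- maze.move(west) : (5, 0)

-- maze.sense(south) : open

-- stack.push(south) : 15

-- maze.move(south) : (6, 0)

-- maze.sense(east) : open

-- stack.push(east) : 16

-- maze.move(east) : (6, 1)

-- stack.pop() : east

-- maze.move(west) : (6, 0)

-- stack.pop() : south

-- maze.move(north) : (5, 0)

-- maze.sense(north) : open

-- stack.push(north) : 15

-- maze.move(north) : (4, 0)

-- maze.sense(east) : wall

-- maze.sense(north) : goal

-- maze.move(north) : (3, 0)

Answer: (3, 0)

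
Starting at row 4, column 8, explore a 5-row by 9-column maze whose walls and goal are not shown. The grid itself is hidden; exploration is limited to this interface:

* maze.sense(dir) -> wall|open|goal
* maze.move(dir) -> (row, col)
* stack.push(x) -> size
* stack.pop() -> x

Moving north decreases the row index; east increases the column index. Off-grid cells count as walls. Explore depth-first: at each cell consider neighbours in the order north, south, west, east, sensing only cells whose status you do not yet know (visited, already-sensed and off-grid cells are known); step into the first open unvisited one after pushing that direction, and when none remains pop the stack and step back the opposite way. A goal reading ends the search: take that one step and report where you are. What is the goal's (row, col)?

Act: sense[north]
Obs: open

Act: push[north]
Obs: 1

Act: move[north]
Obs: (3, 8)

Act: sense[north]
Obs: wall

Act: sense[west]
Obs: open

Act: push[west]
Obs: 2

Act: move[west]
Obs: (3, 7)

Act: sense[north]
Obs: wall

Act: sense[south]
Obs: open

Act: push[south]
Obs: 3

Act: move[south]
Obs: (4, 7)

Act: sense[west]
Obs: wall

Act: pop[]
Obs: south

Act: move[north]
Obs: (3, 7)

Act: sense[west]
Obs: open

Act: push[west]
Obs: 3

Act: move[west]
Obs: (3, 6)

Act: sense[north]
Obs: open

Act: push[north]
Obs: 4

Act: move[north]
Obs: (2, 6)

Act: sense[north]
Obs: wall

Act: sense[west]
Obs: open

Act: push[west]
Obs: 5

Act: move[west]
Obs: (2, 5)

Act: sense[north]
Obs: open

Act: push[north]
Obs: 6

Act: move[north]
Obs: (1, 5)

Act: sense[north]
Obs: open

Act: push[north]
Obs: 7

Act: move[north]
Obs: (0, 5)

Act: sense[west]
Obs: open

Act: push[west]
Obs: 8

Act: move[west]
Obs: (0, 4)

Act: sense[south]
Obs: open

Act: push[south]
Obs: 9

Act: move[south]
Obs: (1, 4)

Act: sense[south]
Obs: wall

Act: sense[west]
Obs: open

Act: push[west]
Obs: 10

Act: move[west]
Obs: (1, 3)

Act: sense[north]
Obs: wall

Act: sense[south]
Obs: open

Act: push[south]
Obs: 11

Act: move[south]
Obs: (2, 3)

Act: sense[south]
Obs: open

Act: push[south]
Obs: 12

Act: move[south]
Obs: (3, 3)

Act: sense[south]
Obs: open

Act: push[south]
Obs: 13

Act: move[south]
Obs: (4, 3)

Act: sense[west]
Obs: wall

Act: sense[east]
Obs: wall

Act: pop[]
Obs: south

Act: move[north]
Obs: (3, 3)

Act: sense[west]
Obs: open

Act: push[west]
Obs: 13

Act: move[west]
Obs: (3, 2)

Act: sense[north]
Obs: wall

Act: sense[west]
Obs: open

Act: push[west]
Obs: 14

Act: move[west]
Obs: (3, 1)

Act: sense[north]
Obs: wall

Act: sense[south]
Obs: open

Act: push[south]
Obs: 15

Act: move[south]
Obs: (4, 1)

Act: sense[west]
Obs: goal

Act: move[west]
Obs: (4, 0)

Answer: (4, 0)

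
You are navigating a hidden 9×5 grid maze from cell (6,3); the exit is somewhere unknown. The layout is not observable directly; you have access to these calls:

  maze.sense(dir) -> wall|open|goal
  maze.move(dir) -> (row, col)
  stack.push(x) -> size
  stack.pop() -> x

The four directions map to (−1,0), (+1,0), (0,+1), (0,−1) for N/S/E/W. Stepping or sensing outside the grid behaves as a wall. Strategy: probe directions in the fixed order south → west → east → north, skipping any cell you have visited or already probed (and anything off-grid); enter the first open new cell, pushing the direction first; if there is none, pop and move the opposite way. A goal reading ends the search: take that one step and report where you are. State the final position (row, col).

Act: maze.sense[dir='south']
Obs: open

Act: stack.push[x='south']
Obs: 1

Act: maze.move[dir='south']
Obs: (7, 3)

Act: maze.sense[dir='south']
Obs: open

Act: stack.push[x='south']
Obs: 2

Act: maze.move[dir='south']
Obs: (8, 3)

Act: maze.sense[dir='west']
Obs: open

Act: stack.push[x='west']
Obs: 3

Act: maze.move[dir='west']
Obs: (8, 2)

Act: maze.sense[dir='west']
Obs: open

Act: stack.push[x='west']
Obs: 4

Act: maze.move[dir='west']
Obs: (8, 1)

Act: maze.sense[dir='west']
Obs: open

Act: stack.push[x='west']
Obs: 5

Act: maze.move[dir='west']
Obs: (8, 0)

Act: maze.sense[dir='north']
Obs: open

Act: stack.push[x='north']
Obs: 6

Act: maze.move[dir='north']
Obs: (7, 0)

Act: maze.sense[dir='east']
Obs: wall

Act: maze.sense[dir='north']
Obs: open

Act: stack.push[x='north']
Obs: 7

Act: maze.move[dir='north']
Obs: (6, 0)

Act: maze.sense[dir='east']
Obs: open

Act: stack.push[x='east']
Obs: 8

Act: maze.move[dir='east']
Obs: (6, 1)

Act: maze.sense[dir='east']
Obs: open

Act: stack.push[x='east']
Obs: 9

Act: maze.move[dir='east']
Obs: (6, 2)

Act: maze.sense[dir='south']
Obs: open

Act: stack.push[x='south']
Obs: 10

Act: maze.move[dir='south']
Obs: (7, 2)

Act: stack.pop[]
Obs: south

Act: maze.move[dir='north']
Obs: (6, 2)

Act: maze.sense[dir='north']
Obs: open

Act: stack.push[x='north']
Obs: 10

Act: maze.move[dir='north']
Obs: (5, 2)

Act: maze.sense[dir='west']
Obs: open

Act: stack.push[x='west']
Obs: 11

Act: maze.move[dir='west']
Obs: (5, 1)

Act: maze.sense[dir='west']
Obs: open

Act: stack.push[x='west']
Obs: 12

Act: maze.move[dir='west']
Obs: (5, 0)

Act: maze.sense[dir='north']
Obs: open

Act: stack.push[x='north']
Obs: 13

Act: maze.move[dir='north']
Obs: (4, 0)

Act: maze.sense[dir='east']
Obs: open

Act: stack.push[x='east']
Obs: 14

Act: maze.move[dir='east']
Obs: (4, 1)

Act: maze.sense[dir='east']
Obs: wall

Act: maze.sense[dir='north']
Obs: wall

Act: stack.pop[]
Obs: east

Act: maze.move[dir='west']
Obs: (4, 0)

Act: maze.sense[dir='north']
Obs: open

Act: stack.push[x='north']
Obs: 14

Act: maze.move[dir='north']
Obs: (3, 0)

Act: maze.sense[dir='north']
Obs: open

Act: stack.push[x='north']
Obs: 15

Act: maze.move[dir='north']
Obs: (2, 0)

Act: maze.sense[dir='east']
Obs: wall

Act: maze.sense[dir='north']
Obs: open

Act: stack.push[x='north']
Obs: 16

Act: maze.move[dir='north']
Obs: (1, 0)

Act: maze.sense[dir='east']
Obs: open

Act: stack.push[x='east']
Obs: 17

Act: maze.move[dir='east']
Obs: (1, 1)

Act: maze.sense[dir='east']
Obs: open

Act: stack.push[x='east']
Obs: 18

Act: maze.move[dir='east']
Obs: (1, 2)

Act: maze.sense[dir='south']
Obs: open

Act: stack.push[x='south']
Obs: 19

Act: maze.move[dir='south']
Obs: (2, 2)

Act: maze.sense[dir='south']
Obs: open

Act: stack.push[x='south']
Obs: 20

Act: maze.move[dir='south']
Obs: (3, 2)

Act: maze.sense[dir='east']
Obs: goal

Act: maze.move[dir='east']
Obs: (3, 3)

Answer: (3, 3)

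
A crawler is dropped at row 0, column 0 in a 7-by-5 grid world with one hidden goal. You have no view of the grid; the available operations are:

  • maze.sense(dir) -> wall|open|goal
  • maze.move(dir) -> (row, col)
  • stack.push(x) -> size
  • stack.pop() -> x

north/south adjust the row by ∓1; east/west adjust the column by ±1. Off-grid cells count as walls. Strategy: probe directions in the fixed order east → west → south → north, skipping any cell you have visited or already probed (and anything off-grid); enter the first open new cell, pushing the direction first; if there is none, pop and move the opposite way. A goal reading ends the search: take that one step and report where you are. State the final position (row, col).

→ maze.sense(east)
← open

→ stack.push(east)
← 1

→ maze.move(east)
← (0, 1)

→ maze.sense(east)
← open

→ stack.push(east)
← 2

→ maze.move(east)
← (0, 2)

→ maze.sense(east)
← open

→ stack.push(east)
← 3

→ maze.move(east)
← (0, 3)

→ maze.sense(east)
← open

→ stack.push(east)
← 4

→ maze.move(east)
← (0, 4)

→ maze.sense(south)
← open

→ stack.push(south)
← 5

→ maze.move(south)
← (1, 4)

→ maze.sense(west)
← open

→ stack.push(west)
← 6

→ maze.move(west)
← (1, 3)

→ maze.sense(west)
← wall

→ maze.sense(south)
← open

→ stack.push(south)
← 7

→ maze.move(south)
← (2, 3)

→ maze.sense(east)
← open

→ stack.push(east)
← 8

→ maze.move(east)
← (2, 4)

→ maze.sense(south)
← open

→ stack.push(south)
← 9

→ maze.move(south)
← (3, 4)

→ maze.sense(west)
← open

→ stack.push(west)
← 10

→ maze.move(west)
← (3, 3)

→ maze.sense(west)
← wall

→ maze.sense(south)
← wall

→ stack.pop()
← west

→ maze.move(east)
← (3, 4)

→ maze.sense(south)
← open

→ stack.push(south)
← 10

→ maze.move(south)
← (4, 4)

→ maze.sense(south)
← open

→ stack.push(south)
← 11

→ maze.move(south)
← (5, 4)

→ maze.sense(west)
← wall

→ maze.sense(south)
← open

→ stack.push(south)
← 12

→ maze.move(south)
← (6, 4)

→ maze.sense(west)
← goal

→ maze.move(west)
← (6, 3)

Answer: (6, 3)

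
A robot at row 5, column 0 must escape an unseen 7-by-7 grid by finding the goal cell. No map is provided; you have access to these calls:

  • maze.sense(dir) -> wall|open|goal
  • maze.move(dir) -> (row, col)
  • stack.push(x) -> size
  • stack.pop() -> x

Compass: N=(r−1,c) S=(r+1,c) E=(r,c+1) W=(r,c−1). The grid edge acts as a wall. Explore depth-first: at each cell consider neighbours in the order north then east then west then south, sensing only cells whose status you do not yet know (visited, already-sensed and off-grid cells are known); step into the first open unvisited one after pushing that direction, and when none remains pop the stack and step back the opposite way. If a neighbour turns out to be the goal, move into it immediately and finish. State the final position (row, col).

-> sense(north)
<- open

-> push(north)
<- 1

-> move(north)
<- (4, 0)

-> sense(north)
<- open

-> push(north)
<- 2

-> move(north)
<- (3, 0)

-> sense(north)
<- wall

-> sense(east)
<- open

-> push(east)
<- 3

-> move(east)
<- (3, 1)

-> sense(north)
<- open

-> push(north)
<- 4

-> move(north)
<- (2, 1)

-> sense(north)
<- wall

-> sense(east)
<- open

-> push(east)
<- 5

-> move(east)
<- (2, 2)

-> sense(north)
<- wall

-> sense(east)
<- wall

-> sense(south)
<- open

-> push(south)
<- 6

-> move(south)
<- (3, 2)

-> sense(east)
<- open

-> push(east)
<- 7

-> move(east)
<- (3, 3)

-> sense(east)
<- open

-> push(east)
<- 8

-> move(east)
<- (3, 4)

-> sense(north)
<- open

-> push(north)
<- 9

-> move(north)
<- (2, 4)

-> sense(north)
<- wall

-> sense(east)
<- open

-> push(east)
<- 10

-> move(east)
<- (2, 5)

-> sense(north)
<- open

-> push(north)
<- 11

-> move(north)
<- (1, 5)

-> sense(north)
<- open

-> push(north)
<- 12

-> move(north)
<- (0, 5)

-> sense(east)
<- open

-> push(east)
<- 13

-> move(east)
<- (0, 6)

-> sense(south)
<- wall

-> pop()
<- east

-> move(west)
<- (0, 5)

-> sense(west)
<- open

-> push(west)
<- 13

-> move(west)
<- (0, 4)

-> sense(west)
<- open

-> push(west)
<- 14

-> move(west)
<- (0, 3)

-> sense(west)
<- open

-> push(west)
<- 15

-> move(west)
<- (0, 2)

-> sense(west)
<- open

-> push(west)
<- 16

-> move(west)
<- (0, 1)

-> sense(west)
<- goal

-> move(west)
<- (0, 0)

Answer: (0, 0)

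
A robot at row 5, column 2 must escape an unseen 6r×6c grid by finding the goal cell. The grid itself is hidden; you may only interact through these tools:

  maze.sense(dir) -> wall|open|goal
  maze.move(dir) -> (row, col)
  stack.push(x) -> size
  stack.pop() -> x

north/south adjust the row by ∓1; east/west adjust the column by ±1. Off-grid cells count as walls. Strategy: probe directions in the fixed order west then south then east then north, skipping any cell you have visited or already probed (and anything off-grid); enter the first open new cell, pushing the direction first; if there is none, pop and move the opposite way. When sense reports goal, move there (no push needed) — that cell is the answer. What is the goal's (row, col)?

! 1. sense(dir→west) -> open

! 2. push(x→west) -> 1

! 3. move(dir→west) -> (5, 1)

! 4. sense(dir→west) -> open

! 5. push(x→west) -> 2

! 6. move(dir→west) -> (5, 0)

! 7. sense(dir→north) -> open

! 8. push(x→north) -> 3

! 9. move(dir→north) -> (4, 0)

! 10. sense(dir→east) -> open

! 11. push(x→east) -> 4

! 12. move(dir→east) -> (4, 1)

! 13. sense(dir→east) -> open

! 14. push(x→east) -> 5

! 15. move(dir→east) -> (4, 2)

! 16. sense(dir→east) -> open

! 17. push(x→east) -> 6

! 18. move(dir→east) -> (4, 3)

! 19. sense(dir→south) -> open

! 20. push(x→south) -> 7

! 21. move(dir→south) -> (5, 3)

! 22. sense(dir→east) -> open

! 23. push(x→east) -> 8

! 24. move(dir→east) -> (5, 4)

! 25. sense(dir→east) -> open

! 26. push(x→east) -> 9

! 27. move(dir→east) -> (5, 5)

! 28. sense(dir→north) -> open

! 29. push(x→north) -> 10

! 30. move(dir→north) -> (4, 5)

! 31. sense(dir→west) -> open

! 32. push(x→west) -> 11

! 33. move(dir→west) -> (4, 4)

! 34. sense(dir→north) -> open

! 35. push(x→north) -> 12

! 36. move(dir→north) -> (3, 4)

! 37. sense(dir→west) -> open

! 38. push(x→west) -> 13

! 39. move(dir→west) -> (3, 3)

! 40. sense(dir→west) -> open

! 41. push(x→west) -> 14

! 42. move(dir→west) -> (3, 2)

! 43. sense(dir→west) -> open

! 44. push(x→west) -> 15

! 45. move(dir→west) -> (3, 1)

! 46. sense(dir→west) -> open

! 47. push(x→west) -> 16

! 48. move(dir→west) -> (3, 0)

! 49. sense(dir→north) -> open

! 50. push(x→north) -> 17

! 51. move(dir→north) -> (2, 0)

! 52. sense(dir→east) -> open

! 53. push(x→east) -> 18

! 54. move(dir→east) -> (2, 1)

! 55. sense(dir→east) -> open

! 56. push(x→east) -> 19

! 57. move(dir→east) -> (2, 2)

! 58. sense(dir→east) -> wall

! 59. sense(dir→north) -> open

! 60. push(x→north) -> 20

! 61. move(dir→north) -> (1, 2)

! 62. sense(dir→west) -> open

! 63. push(x→west) -> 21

! 64. move(dir→west) -> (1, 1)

! 65. sense(dir→west) -> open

! 66. push(x→west) -> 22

! 67. move(dir→west) -> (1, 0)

! 68. sense(dir→north) -> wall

! 69. pop() -> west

! 70. move(dir→east) -> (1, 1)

! 71. sense(dir→north) -> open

! 72. push(x→north) -> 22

! 73. move(dir→north) -> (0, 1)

! 74. sense(dir→east) -> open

! 75. push(x→east) -> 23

! 76. move(dir→east) -> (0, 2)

! 77. sense(dir→east) -> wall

! 78. pop() -> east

! 79. move(dir→west) -> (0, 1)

! 80. pop() -> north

! 81. move(dir→south) -> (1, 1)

! 82. pop() -> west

! 83. move(dir→east) -> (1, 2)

! 84. sense(dir→east) -> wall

! 85. pop() -> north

! 86. move(dir→south) -> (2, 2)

! 87. pop() -> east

! 88. move(dir→west) -> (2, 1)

! 89. pop() -> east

! 90. move(dir→west) -> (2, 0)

! 91. pop() -> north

! 92. move(dir→south) -> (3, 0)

! 93. pop() -> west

! 94. move(dir→east) -> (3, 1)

! 95. pop() -> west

! 96. move(dir→east) -> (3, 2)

! 97. pop() -> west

! 98. move(dir→east) -> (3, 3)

! 99. pop() -> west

! 100. move(dir→east) -> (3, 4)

! 101. sense(dir→east) -> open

! 102. push(x→east) -> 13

! 103. move(dir→east) -> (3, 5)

! 104. sense(dir→north) -> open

! 105. push(x→north) -> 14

! 106. move(dir→north) -> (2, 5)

! 107. sense(dir→west) -> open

! 108. push(x→west) -> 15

! 109. move(dir→west) -> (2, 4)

! 110. sense(dir→north) -> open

! 111. push(x→north) -> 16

! 112. move(dir→north) -> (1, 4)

! 113. sense(dir→east) -> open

! 114. push(x→east) -> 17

! 115. move(dir→east) -> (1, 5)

! 116. sense(dir→north) -> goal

! 117. move(dir→north) -> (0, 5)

Answer: (0, 5)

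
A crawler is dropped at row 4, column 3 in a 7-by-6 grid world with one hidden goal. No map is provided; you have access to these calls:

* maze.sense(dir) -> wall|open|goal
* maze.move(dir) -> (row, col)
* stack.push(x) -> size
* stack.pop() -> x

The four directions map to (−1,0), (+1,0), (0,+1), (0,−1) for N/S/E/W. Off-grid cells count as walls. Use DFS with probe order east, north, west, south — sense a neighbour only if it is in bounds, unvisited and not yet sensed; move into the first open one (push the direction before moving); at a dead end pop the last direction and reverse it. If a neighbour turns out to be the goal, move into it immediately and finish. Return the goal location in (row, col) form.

CALL sense[dir=east]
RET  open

CALL push[x=east]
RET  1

CALL move[dir=east]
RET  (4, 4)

CALL sense[dir=east]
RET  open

CALL push[x=east]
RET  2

CALL move[dir=east]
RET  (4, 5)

CALL sense[dir=north]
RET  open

CALL push[x=north]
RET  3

CALL move[dir=north]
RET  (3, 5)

CALL sense[dir=north]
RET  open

CALL push[x=north]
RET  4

CALL move[dir=north]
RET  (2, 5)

CALL sense[dir=north]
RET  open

CALL push[x=north]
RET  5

CALL move[dir=north]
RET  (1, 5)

CALL sense[dir=north]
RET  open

CALL push[x=north]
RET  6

CALL move[dir=north]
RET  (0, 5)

CALL sense[dir=west]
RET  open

CALL push[x=west]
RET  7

CALL move[dir=west]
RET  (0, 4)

CALL sense[dir=west]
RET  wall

CALL sense[dir=south]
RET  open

CALL push[x=south]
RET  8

CALL move[dir=south]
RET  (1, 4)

CALL sense[dir=west]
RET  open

CALL push[x=west]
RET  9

CALL move[dir=west]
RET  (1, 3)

CALL sense[dir=west]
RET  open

CALL push[x=west]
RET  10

CALL move[dir=west]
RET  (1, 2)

CALL sense[dir=north]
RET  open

CALL push[x=north]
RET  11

CALL move[dir=north]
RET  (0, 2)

CALL sense[dir=west]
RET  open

CALL push[x=west]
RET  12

CALL move[dir=west]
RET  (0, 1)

CALL sense[dir=west]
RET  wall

CALL sense[dir=south]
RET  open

CALL push[x=south]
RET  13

CALL move[dir=south]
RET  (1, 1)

CALL sense[dir=west]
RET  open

CALL push[x=west]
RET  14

CALL move[dir=west]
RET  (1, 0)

CALL sense[dir=south]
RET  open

CALL push[x=south]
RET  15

CALL move[dir=south]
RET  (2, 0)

CALL sense[dir=east]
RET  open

CALL push[x=east]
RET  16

CALL move[dir=east]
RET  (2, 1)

CALL sense[dir=east]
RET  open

CALL push[x=east]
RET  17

CALL move[dir=east]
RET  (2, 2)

CALL sense[dir=east]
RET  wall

CALL sense[dir=south]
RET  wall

CALL pop[]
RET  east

CALL move[dir=west]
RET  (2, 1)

CALL sense[dir=south]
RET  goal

CALL move[dir=south]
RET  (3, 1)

Answer: (3, 1)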